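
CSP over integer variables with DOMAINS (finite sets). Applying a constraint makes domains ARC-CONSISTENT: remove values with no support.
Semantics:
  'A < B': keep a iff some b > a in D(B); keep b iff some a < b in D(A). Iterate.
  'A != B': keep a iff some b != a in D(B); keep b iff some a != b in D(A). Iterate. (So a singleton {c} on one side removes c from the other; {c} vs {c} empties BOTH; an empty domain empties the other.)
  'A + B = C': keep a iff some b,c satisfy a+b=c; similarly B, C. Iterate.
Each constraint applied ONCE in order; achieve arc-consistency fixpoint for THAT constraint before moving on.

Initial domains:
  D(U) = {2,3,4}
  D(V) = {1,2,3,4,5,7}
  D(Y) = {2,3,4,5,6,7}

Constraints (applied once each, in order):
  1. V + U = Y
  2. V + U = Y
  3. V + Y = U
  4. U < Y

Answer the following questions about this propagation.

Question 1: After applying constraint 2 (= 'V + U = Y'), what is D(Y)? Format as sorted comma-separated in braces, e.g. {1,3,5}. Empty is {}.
Answer: {3,4,5,6,7}

Derivation:
Constraint 1 (V + U = Y) on D(V)={1,2,3,4,5,7} D(U)={2,3,4} D(Y)={2,3,4,5,6,7}: V {1,2,3,4,5,7}->{1,2,3,4,5}; Y {2,3,4,5,6,7}->{3,4,5,6,7}
Constraint 2 (V + U = Y) on D(V)={1,2,3,4,5} D(U)={2,3,4} D(Y)={3,4,5,6,7}: no change
So after constraint 2: D(Y) = {3,4,5,6,7}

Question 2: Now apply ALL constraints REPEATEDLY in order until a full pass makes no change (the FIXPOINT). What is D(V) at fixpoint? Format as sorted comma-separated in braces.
Answer: {}

Derivation:
pass 0 (initial): D(V)={1,2,3,4,5,7}
pass 1: U {2,3,4}->{}; V {1,2,3,4,5,7}->{1}; Y {2,3,4,5,6,7}->{}
pass 2: V {1}->{}
pass 3: no change
Fixpoint after 3 passes: D(V) = {}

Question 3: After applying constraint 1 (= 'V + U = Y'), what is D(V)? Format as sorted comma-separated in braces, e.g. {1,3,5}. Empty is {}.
Answer: {1,2,3,4,5}

Derivation:
Constraint 1 (V + U = Y) on D(V)={1,2,3,4,5,7} D(U)={2,3,4} D(Y)={2,3,4,5,6,7}: V {1,2,3,4,5,7}->{1,2,3,4,5}; Y {2,3,4,5,6,7}->{3,4,5,6,7}
So after constraint 1: D(V) = {1,2,3,4,5}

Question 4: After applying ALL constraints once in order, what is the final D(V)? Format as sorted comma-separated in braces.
Answer: {1}

Derivation:
Constraint 1 (V + U = Y) on D(V)={1,2,3,4,5,7} D(U)={2,3,4} D(Y)={2,3,4,5,6,7}: V {1,2,3,4,5,7}->{1,2,3,4,5}; Y {2,3,4,5,6,7}->{3,4,5,6,7}
Constraint 2 (V + U = Y) on D(V)={1,2,3,4,5} D(U)={2,3,4} D(Y)={3,4,5,6,7}: no change
Constraint 3 (V + Y = U) on D(V)={1,2,3,4,5} D(Y)={3,4,5,6,7} D(U)={2,3,4}: V {1,2,3,4,5}->{1}; Y {3,4,5,6,7}->{3}; U {2,3,4}->{4}
Constraint 4 (U < Y) on D(U)={4} D(Y)={3}: U {4}->{}; Y {3}->{}
So after all 4 constraints: D(V) = {1}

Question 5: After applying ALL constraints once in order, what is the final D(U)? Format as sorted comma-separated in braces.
Constraint 1 (V + U = Y) on D(V)={1,2,3,4,5,7} D(U)={2,3,4} D(Y)={2,3,4,5,6,7}: V {1,2,3,4,5,7}->{1,2,3,4,5}; Y {2,3,4,5,6,7}->{3,4,5,6,7}
Constraint 2 (V + U = Y) on D(V)={1,2,3,4,5} D(U)={2,3,4} D(Y)={3,4,5,6,7}: no change
Constraint 3 (V + Y = U) on D(V)={1,2,3,4,5} D(Y)={3,4,5,6,7} D(U)={2,3,4}: V {1,2,3,4,5}->{1}; Y {3,4,5,6,7}->{3}; U {2,3,4}->{4}
Constraint 4 (U < Y) on D(U)={4} D(Y)={3}: U {4}->{}; Y {3}->{}
So after all 4 constraints: D(U) = {}

Answer: {}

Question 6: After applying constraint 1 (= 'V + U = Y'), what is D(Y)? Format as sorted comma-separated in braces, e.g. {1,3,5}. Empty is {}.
Constraint 1 (V + U = Y) on D(V)={1,2,3,4,5,7} D(U)={2,3,4} D(Y)={2,3,4,5,6,7}: V {1,2,3,4,5,7}->{1,2,3,4,5}; Y {2,3,4,5,6,7}->{3,4,5,6,7}
So after constraint 1: D(Y) = {3,4,5,6,7}

Answer: {3,4,5,6,7}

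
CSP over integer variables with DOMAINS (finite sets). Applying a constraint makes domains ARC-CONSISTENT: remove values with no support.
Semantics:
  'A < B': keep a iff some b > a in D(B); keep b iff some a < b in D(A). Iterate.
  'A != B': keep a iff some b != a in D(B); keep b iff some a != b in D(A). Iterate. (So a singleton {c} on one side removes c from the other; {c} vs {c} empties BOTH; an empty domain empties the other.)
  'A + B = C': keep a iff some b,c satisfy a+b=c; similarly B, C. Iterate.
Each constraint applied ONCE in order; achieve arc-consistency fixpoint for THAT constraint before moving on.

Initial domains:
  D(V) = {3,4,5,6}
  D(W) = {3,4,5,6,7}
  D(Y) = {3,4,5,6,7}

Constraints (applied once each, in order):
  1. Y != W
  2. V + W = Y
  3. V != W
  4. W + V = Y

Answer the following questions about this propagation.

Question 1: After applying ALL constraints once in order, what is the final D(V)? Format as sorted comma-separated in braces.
Answer: {3,4}

Derivation:
Constraint 1 (Y != W) on D(Y)={3,4,5,6,7} D(W)={3,4,5,6,7}: no change
Constraint 2 (V + W = Y) on D(V)={3,4,5,6} D(W)={3,4,5,6,7} D(Y)={3,4,5,6,7}: V {3,4,5,6}->{3,4}; W {3,4,5,6,7}->{3,4}; Y {3,4,5,6,7}->{6,7}
Constraint 3 (V != W) on D(V)={3,4} D(W)={3,4}: no change
Constraint 4 (W + V = Y) on D(W)={3,4} D(V)={3,4} D(Y)={6,7}: no change
So after all 4 constraints: D(V) = {3,4}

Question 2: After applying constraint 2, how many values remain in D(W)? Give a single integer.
Answer: 2

Derivation:
Constraint 1 (Y != W) on D(Y)={3,4,5,6,7} D(W)={3,4,5,6,7}: no change
Constraint 2 (V + W = Y) on D(V)={3,4,5,6} D(W)={3,4,5,6,7} D(Y)={3,4,5,6,7}: V {3,4,5,6}->{3,4}; W {3,4,5,6,7}->{3,4}; Y {3,4,5,6,7}->{6,7}
So after constraint 2: D(W)={3,4}, size = 2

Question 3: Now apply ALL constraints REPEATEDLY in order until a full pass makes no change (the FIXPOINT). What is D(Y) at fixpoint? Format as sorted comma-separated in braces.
Answer: {6,7}

Derivation:
pass 0 (initial): D(Y)={3,4,5,6,7}
pass 1: V {3,4,5,6}->{3,4}; W {3,4,5,6,7}->{3,4}; Y {3,4,5,6,7}->{6,7}
pass 2: no change
Fixpoint after 2 passes: D(Y) = {6,7}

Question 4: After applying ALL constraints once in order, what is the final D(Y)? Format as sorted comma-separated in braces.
Constraint 1 (Y != W) on D(Y)={3,4,5,6,7} D(W)={3,4,5,6,7}: no change
Constraint 2 (V + W = Y) on D(V)={3,4,5,6} D(W)={3,4,5,6,7} D(Y)={3,4,5,6,7}: V {3,4,5,6}->{3,4}; W {3,4,5,6,7}->{3,4}; Y {3,4,5,6,7}->{6,7}
Constraint 3 (V != W) on D(V)={3,4} D(W)={3,4}: no change
Constraint 4 (W + V = Y) on D(W)={3,4} D(V)={3,4} D(Y)={6,7}: no change
So after all 4 constraints: D(Y) = {6,7}

Answer: {6,7}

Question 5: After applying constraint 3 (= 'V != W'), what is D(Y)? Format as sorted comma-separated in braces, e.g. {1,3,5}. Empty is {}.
Answer: {6,7}

Derivation:
Constraint 1 (Y != W) on D(Y)={3,4,5,6,7} D(W)={3,4,5,6,7}: no change
Constraint 2 (V + W = Y) on D(V)={3,4,5,6} D(W)={3,4,5,6,7} D(Y)={3,4,5,6,7}: V {3,4,5,6}->{3,4}; W {3,4,5,6,7}->{3,4}; Y {3,4,5,6,7}->{6,7}
Constraint 3 (V != W) on D(V)={3,4} D(W)={3,4}: no change
So after constraint 3: D(Y) = {6,7}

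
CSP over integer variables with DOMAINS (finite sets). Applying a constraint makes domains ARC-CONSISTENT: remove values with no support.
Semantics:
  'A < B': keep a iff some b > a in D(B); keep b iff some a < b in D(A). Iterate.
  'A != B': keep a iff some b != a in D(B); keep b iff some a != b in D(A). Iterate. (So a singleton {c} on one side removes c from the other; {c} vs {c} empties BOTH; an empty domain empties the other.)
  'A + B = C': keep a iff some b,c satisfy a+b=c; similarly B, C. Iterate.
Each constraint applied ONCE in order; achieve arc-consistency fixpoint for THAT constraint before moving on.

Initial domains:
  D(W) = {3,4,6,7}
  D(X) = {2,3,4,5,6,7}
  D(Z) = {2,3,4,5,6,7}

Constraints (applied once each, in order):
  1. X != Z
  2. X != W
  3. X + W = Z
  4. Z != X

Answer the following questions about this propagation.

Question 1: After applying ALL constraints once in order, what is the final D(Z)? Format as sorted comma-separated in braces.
Answer: {5,6,7}

Derivation:
Constraint 1 (X != Z) on D(X)={2,3,4,5,6,7} D(Z)={2,3,4,5,6,7}: no change
Constraint 2 (X != W) on D(X)={2,3,4,5,6,7} D(W)={3,4,6,7}: no change
Constraint 3 (X + W = Z) on D(X)={2,3,4,5,6,7} D(W)={3,4,6,7} D(Z)={2,3,4,5,6,7}: X {2,3,4,5,6,7}->{2,3,4}; W {3,4,6,7}->{3,4}; Z {2,3,4,5,6,7}->{5,6,7}
Constraint 4 (Z != X) on D(Z)={5,6,7} D(X)={2,3,4}: no change
So after all 4 constraints: D(Z) = {5,6,7}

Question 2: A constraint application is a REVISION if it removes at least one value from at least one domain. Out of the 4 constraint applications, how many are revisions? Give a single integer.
Answer: 1

Derivation:
Constraint 1 (X != Z) on D(X)={2,3,4,5,6,7} D(Z)={2,3,4,5,6,7}: no change => not a revision
Constraint 2 (X != W) on D(X)={2,3,4,5,6,7} D(W)={3,4,6,7}: no change => not a revision
Constraint 3 (X + W = Z) on D(X)={2,3,4,5,6,7} D(W)={3,4,6,7} D(Z)={2,3,4,5,6,7}: X {2,3,4,5,6,7}->{2,3,4}; W {3,4,6,7}->{3,4}; Z {2,3,4,5,6,7}->{5,6,7} => REVISION
Constraint 4 (Z != X) on D(Z)={5,6,7} D(X)={2,3,4}: no change => not a revision
Total revisions = 1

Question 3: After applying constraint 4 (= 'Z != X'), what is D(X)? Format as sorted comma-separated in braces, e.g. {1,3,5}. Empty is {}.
Answer: {2,3,4}

Derivation:
Constraint 1 (X != Z) on D(X)={2,3,4,5,6,7} D(Z)={2,3,4,5,6,7}: no change
Constraint 2 (X != W) on D(X)={2,3,4,5,6,7} D(W)={3,4,6,7}: no change
Constraint 3 (X + W = Z) on D(X)={2,3,4,5,6,7} D(W)={3,4,6,7} D(Z)={2,3,4,5,6,7}: X {2,3,4,5,6,7}->{2,3,4}; W {3,4,6,7}->{3,4}; Z {2,3,4,5,6,7}->{5,6,7}
Constraint 4 (Z != X) on D(Z)={5,6,7} D(X)={2,3,4}: no change
So after constraint 4: D(X) = {2,3,4}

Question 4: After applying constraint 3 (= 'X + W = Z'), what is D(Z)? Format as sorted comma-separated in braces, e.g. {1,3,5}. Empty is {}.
Constraint 1 (X != Z) on D(X)={2,3,4,5,6,7} D(Z)={2,3,4,5,6,7}: no change
Constraint 2 (X != W) on D(X)={2,3,4,5,6,7} D(W)={3,4,6,7}: no change
Constraint 3 (X + W = Z) on D(X)={2,3,4,5,6,7} D(W)={3,4,6,7} D(Z)={2,3,4,5,6,7}: X {2,3,4,5,6,7}->{2,3,4}; W {3,4,6,7}->{3,4}; Z {2,3,4,5,6,7}->{5,6,7}
So after constraint 3: D(Z) = {5,6,7}

Answer: {5,6,7}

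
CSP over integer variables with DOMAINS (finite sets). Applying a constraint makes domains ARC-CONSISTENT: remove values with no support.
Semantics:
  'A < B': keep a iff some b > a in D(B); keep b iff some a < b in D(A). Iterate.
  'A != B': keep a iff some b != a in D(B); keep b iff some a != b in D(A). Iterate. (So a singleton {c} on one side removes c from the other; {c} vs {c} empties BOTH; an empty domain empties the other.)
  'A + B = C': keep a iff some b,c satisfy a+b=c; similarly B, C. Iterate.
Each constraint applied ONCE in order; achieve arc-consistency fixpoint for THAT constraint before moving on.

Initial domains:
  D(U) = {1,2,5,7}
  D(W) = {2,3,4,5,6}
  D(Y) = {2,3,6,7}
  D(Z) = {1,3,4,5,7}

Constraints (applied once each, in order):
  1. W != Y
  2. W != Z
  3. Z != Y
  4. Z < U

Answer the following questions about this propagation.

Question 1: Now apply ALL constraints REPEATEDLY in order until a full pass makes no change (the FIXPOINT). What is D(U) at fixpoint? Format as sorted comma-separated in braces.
Answer: {2,5,7}

Derivation:
pass 0 (initial): D(U)={1,2,5,7}
pass 1: U {1,2,5,7}->{2,5,7}; Z {1,3,4,5,7}->{1,3,4,5}
pass 2: no change
Fixpoint after 2 passes: D(U) = {2,5,7}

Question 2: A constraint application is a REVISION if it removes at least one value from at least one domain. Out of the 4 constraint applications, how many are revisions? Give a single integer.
Answer: 1

Derivation:
Constraint 1 (W != Y) on D(W)={2,3,4,5,6} D(Y)={2,3,6,7}: no change => not a revision
Constraint 2 (W != Z) on D(W)={2,3,4,5,6} D(Z)={1,3,4,5,7}: no change => not a revision
Constraint 3 (Z != Y) on D(Z)={1,3,4,5,7} D(Y)={2,3,6,7}: no change => not a revision
Constraint 4 (Z < U) on D(Z)={1,3,4,5,7} D(U)={1,2,5,7}: Z {1,3,4,5,7}->{1,3,4,5}; U {1,2,5,7}->{2,5,7} => REVISION
Total revisions = 1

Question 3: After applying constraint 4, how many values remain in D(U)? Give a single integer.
Answer: 3

Derivation:
Constraint 1 (W != Y) on D(W)={2,3,4,5,6} D(Y)={2,3,6,7}: no change
Constraint 2 (W != Z) on D(W)={2,3,4,5,6} D(Z)={1,3,4,5,7}: no change
Constraint 3 (Z != Y) on D(Z)={1,3,4,5,7} D(Y)={2,3,6,7}: no change
Constraint 4 (Z < U) on D(Z)={1,3,4,5,7} D(U)={1,2,5,7}: Z {1,3,4,5,7}->{1,3,4,5}; U {1,2,5,7}->{2,5,7}
So after constraint 4: D(U)={2,5,7}, size = 3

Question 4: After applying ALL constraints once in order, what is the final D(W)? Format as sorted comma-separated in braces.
Constraint 1 (W != Y) on D(W)={2,3,4,5,6} D(Y)={2,3,6,7}: no change
Constraint 2 (W != Z) on D(W)={2,3,4,5,6} D(Z)={1,3,4,5,7}: no change
Constraint 3 (Z != Y) on D(Z)={1,3,4,5,7} D(Y)={2,3,6,7}: no change
Constraint 4 (Z < U) on D(Z)={1,3,4,5,7} D(U)={1,2,5,7}: Z {1,3,4,5,7}->{1,3,4,5}; U {1,2,5,7}->{2,5,7}
So after all 4 constraints: D(W) = {2,3,4,5,6}

Answer: {2,3,4,5,6}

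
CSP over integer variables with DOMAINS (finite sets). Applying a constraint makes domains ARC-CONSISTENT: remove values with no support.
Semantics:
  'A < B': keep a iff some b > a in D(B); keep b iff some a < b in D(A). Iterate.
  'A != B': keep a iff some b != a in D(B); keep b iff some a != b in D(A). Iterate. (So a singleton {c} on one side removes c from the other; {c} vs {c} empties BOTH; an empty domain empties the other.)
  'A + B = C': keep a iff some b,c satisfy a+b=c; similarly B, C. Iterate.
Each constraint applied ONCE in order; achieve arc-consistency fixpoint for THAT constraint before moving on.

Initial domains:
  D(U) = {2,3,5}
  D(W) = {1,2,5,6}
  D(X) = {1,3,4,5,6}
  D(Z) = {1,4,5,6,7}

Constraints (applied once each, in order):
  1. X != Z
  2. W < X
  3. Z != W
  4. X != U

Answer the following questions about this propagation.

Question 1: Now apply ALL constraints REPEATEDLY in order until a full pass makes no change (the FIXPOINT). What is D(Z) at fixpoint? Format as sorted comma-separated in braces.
pass 0 (initial): D(Z)={1,4,5,6,7}
pass 1: W {1,2,5,6}->{1,2,5}; X {1,3,4,5,6}->{3,4,5,6}
pass 2: no change
Fixpoint after 2 passes: D(Z) = {1,4,5,6,7}

Answer: {1,4,5,6,7}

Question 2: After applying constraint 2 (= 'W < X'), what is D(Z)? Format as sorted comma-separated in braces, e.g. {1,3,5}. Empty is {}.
Constraint 1 (X != Z) on D(X)={1,3,4,5,6} D(Z)={1,4,5,6,7}: no change
Constraint 2 (W < X) on D(W)={1,2,5,6} D(X)={1,3,4,5,6}: W {1,2,5,6}->{1,2,5}; X {1,3,4,5,6}->{3,4,5,6}
So after constraint 2: D(Z) = {1,4,5,6,7}

Answer: {1,4,5,6,7}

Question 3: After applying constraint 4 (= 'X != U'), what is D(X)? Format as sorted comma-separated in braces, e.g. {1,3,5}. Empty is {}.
Constraint 1 (X != Z) on D(X)={1,3,4,5,6} D(Z)={1,4,5,6,7}: no change
Constraint 2 (W < X) on D(W)={1,2,5,6} D(X)={1,3,4,5,6}: W {1,2,5,6}->{1,2,5}; X {1,3,4,5,6}->{3,4,5,6}
Constraint 3 (Z != W) on D(Z)={1,4,5,6,7} D(W)={1,2,5}: no change
Constraint 4 (X != U) on D(X)={3,4,5,6} D(U)={2,3,5}: no change
So after constraint 4: D(X) = {3,4,5,6}

Answer: {3,4,5,6}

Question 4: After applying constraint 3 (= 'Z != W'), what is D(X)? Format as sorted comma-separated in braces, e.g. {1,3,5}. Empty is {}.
Constraint 1 (X != Z) on D(X)={1,3,4,5,6} D(Z)={1,4,5,6,7}: no change
Constraint 2 (W < X) on D(W)={1,2,5,6} D(X)={1,3,4,5,6}: W {1,2,5,6}->{1,2,5}; X {1,3,4,5,6}->{3,4,5,6}
Constraint 3 (Z != W) on D(Z)={1,4,5,6,7} D(W)={1,2,5}: no change
So after constraint 3: D(X) = {3,4,5,6}

Answer: {3,4,5,6}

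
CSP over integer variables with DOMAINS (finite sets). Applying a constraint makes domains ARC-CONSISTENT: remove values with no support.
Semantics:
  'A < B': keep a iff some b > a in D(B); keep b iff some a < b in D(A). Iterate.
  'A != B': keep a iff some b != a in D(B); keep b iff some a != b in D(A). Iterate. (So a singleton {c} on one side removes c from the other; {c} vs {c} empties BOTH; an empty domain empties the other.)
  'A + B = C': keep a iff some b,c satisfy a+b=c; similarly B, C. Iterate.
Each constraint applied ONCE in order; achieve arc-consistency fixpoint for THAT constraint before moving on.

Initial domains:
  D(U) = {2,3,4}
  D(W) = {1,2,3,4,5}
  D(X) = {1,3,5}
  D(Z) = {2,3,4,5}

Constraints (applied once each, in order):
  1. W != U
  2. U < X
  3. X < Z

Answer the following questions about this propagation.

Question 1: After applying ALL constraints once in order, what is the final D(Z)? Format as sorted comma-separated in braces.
Answer: {4,5}

Derivation:
Constraint 1 (W != U) on D(W)={1,2,3,4,5} D(U)={2,3,4}: no change
Constraint 2 (U < X) on D(U)={2,3,4} D(X)={1,3,5}: X {1,3,5}->{3,5}
Constraint 3 (X < Z) on D(X)={3,5} D(Z)={2,3,4,5}: X {3,5}->{3}; Z {2,3,4,5}->{4,5}
So after all 3 constraints: D(Z) = {4,5}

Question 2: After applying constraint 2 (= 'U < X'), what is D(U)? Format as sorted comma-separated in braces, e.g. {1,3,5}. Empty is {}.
Constraint 1 (W != U) on D(W)={1,2,3,4,5} D(U)={2,3,4}: no change
Constraint 2 (U < X) on D(U)={2,3,4} D(X)={1,3,5}: X {1,3,5}->{3,5}
So after constraint 2: D(U) = {2,3,4}

Answer: {2,3,4}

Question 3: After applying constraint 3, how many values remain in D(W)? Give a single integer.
Constraint 1 (W != U) on D(W)={1,2,3,4,5} D(U)={2,3,4}: no change
Constraint 2 (U < X) on D(U)={2,3,4} D(X)={1,3,5}: X {1,3,5}->{3,5}
Constraint 3 (X < Z) on D(X)={3,5} D(Z)={2,3,4,5}: X {3,5}->{3}; Z {2,3,4,5}->{4,5}
So after constraint 3: D(W)={1,2,3,4,5}, size = 5

Answer: 5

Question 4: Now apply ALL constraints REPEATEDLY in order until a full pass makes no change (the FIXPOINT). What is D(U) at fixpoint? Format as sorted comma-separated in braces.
pass 0 (initial): D(U)={2,3,4}
pass 1: X {1,3,5}->{3}; Z {2,3,4,5}->{4,5}
pass 2: U {2,3,4}->{2}
pass 3: W {1,2,3,4,5}->{1,3,4,5}
pass 4: no change
Fixpoint after 4 passes: D(U) = {2}

Answer: {2}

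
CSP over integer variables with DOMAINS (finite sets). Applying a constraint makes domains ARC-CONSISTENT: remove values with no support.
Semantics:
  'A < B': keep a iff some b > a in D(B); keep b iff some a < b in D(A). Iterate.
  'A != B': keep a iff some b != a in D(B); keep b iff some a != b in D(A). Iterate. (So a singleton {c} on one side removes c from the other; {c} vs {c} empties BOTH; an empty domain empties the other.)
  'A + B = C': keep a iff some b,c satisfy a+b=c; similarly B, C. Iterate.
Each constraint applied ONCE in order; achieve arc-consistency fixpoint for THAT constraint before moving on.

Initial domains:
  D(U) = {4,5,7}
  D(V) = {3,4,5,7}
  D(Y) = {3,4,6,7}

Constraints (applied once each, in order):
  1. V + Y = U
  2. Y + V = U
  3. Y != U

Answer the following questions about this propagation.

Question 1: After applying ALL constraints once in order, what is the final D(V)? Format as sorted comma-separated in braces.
Constraint 1 (V + Y = U) on D(V)={3,4,5,7} D(Y)={3,4,6,7} D(U)={4,5,7}: V {3,4,5,7}->{3,4}; Y {3,4,6,7}->{3,4}; U {4,5,7}->{7}
Constraint 2 (Y + V = U) on D(Y)={3,4} D(V)={3,4} D(U)={7}: no change
Constraint 3 (Y != U) on D(Y)={3,4} D(U)={7}: no change
So after all 3 constraints: D(V) = {3,4}

Answer: {3,4}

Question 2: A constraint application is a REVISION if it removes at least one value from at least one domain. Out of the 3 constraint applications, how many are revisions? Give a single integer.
Constraint 1 (V + Y = U) on D(V)={3,4,5,7} D(Y)={3,4,6,7} D(U)={4,5,7}: V {3,4,5,7}->{3,4}; Y {3,4,6,7}->{3,4}; U {4,5,7}->{7} => REVISION
Constraint 2 (Y + V = U) on D(Y)={3,4} D(V)={3,4} D(U)={7}: no change => not a revision
Constraint 3 (Y != U) on D(Y)={3,4} D(U)={7}: no change => not a revision
Total revisions = 1

Answer: 1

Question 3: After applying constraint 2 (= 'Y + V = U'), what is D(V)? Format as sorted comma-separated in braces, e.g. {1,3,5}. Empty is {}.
Constraint 1 (V + Y = U) on D(V)={3,4,5,7} D(Y)={3,4,6,7} D(U)={4,5,7}: V {3,4,5,7}->{3,4}; Y {3,4,6,7}->{3,4}; U {4,5,7}->{7}
Constraint 2 (Y + V = U) on D(Y)={3,4} D(V)={3,4} D(U)={7}: no change
So after constraint 2: D(V) = {3,4}

Answer: {3,4}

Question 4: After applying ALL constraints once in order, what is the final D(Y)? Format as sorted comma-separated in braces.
Answer: {3,4}

Derivation:
Constraint 1 (V + Y = U) on D(V)={3,4,5,7} D(Y)={3,4,6,7} D(U)={4,5,7}: V {3,4,5,7}->{3,4}; Y {3,4,6,7}->{3,4}; U {4,5,7}->{7}
Constraint 2 (Y + V = U) on D(Y)={3,4} D(V)={3,4} D(U)={7}: no change
Constraint 3 (Y != U) on D(Y)={3,4} D(U)={7}: no change
So after all 3 constraints: D(Y) = {3,4}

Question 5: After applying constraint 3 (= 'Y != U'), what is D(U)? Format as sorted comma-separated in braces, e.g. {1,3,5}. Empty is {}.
Constraint 1 (V + Y = U) on D(V)={3,4,5,7} D(Y)={3,4,6,7} D(U)={4,5,7}: V {3,4,5,7}->{3,4}; Y {3,4,6,7}->{3,4}; U {4,5,7}->{7}
Constraint 2 (Y + V = U) on D(Y)={3,4} D(V)={3,4} D(U)={7}: no change
Constraint 3 (Y != U) on D(Y)={3,4} D(U)={7}: no change
So after constraint 3: D(U) = {7}

Answer: {7}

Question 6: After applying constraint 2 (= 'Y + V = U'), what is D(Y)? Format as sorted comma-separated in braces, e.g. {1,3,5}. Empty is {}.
Constraint 1 (V + Y = U) on D(V)={3,4,5,7} D(Y)={3,4,6,7} D(U)={4,5,7}: V {3,4,5,7}->{3,4}; Y {3,4,6,7}->{3,4}; U {4,5,7}->{7}
Constraint 2 (Y + V = U) on D(Y)={3,4} D(V)={3,4} D(U)={7}: no change
So after constraint 2: D(Y) = {3,4}

Answer: {3,4}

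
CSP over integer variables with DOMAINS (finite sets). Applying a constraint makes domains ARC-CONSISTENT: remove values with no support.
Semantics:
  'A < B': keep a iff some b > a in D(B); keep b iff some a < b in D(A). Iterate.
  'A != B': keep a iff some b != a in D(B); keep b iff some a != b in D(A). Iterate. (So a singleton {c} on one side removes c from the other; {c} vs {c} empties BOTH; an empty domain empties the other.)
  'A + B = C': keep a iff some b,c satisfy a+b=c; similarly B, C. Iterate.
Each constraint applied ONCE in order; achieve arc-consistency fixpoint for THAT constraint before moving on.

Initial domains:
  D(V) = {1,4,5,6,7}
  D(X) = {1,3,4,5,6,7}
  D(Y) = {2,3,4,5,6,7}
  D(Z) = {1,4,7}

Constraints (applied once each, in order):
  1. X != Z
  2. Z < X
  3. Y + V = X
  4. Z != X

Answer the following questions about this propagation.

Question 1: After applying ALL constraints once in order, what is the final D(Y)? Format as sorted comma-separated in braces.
Answer: {2,3,4,5,6}

Derivation:
Constraint 1 (X != Z) on D(X)={1,3,4,5,6,7} D(Z)={1,4,7}: no change
Constraint 2 (Z < X) on D(Z)={1,4,7} D(X)={1,3,4,5,6,7}: Z {1,4,7}->{1,4}; X {1,3,4,5,6,7}->{3,4,5,6,7}
Constraint 3 (Y + V = X) on D(Y)={2,3,4,5,6,7} D(V)={1,4,5,6,7} D(X)={3,4,5,6,7}: Y {2,3,4,5,6,7}->{2,3,4,5,6}; V {1,4,5,6,7}->{1,4,5}
Constraint 4 (Z != X) on D(Z)={1,4} D(X)={3,4,5,6,7}: no change
So after all 4 constraints: D(Y) = {2,3,4,5,6}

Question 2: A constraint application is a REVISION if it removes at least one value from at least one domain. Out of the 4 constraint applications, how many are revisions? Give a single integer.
Constraint 1 (X != Z) on D(X)={1,3,4,5,6,7} D(Z)={1,4,7}: no change => not a revision
Constraint 2 (Z < X) on D(Z)={1,4,7} D(X)={1,3,4,5,6,7}: Z {1,4,7}->{1,4}; X {1,3,4,5,6,7}->{3,4,5,6,7} => REVISION
Constraint 3 (Y + V = X) on D(Y)={2,3,4,5,6,7} D(V)={1,4,5,6,7} D(X)={3,4,5,6,7}: Y {2,3,4,5,6,7}->{2,3,4,5,6}; V {1,4,5,6,7}->{1,4,5} => REVISION
Constraint 4 (Z != X) on D(Z)={1,4} D(X)={3,4,5,6,7}: no change => not a revision
Total revisions = 2

Answer: 2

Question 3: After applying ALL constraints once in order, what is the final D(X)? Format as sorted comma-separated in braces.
Answer: {3,4,5,6,7}

Derivation:
Constraint 1 (X != Z) on D(X)={1,3,4,5,6,7} D(Z)={1,4,7}: no change
Constraint 2 (Z < X) on D(Z)={1,4,7} D(X)={1,3,4,5,6,7}: Z {1,4,7}->{1,4}; X {1,3,4,5,6,7}->{3,4,5,6,7}
Constraint 3 (Y + V = X) on D(Y)={2,3,4,5,6,7} D(V)={1,4,5,6,7} D(X)={3,4,5,6,7}: Y {2,3,4,5,6,7}->{2,3,4,5,6}; V {1,4,5,6,7}->{1,4,5}
Constraint 4 (Z != X) on D(Z)={1,4} D(X)={3,4,5,6,7}: no change
So after all 4 constraints: D(X) = {3,4,5,6,7}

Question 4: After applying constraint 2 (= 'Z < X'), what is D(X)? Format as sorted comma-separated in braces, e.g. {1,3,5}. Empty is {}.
Answer: {3,4,5,6,7}

Derivation:
Constraint 1 (X != Z) on D(X)={1,3,4,5,6,7} D(Z)={1,4,7}: no change
Constraint 2 (Z < X) on D(Z)={1,4,7} D(X)={1,3,4,5,6,7}: Z {1,4,7}->{1,4}; X {1,3,4,5,6,7}->{3,4,5,6,7}
So after constraint 2: D(X) = {3,4,5,6,7}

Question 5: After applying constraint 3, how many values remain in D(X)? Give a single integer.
Constraint 1 (X != Z) on D(X)={1,3,4,5,6,7} D(Z)={1,4,7}: no change
Constraint 2 (Z < X) on D(Z)={1,4,7} D(X)={1,3,4,5,6,7}: Z {1,4,7}->{1,4}; X {1,3,4,5,6,7}->{3,4,5,6,7}
Constraint 3 (Y + V = X) on D(Y)={2,3,4,5,6,7} D(V)={1,4,5,6,7} D(X)={3,4,5,6,7}: Y {2,3,4,5,6,7}->{2,3,4,5,6}; V {1,4,5,6,7}->{1,4,5}
So after constraint 3: D(X)={3,4,5,6,7}, size = 5

Answer: 5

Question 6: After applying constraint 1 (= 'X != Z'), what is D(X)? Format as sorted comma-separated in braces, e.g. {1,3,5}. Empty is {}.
Constraint 1 (X != Z) on D(X)={1,3,4,5,6,7} D(Z)={1,4,7}: no change
So after constraint 1: D(X) = {1,3,4,5,6,7}

Answer: {1,3,4,5,6,7}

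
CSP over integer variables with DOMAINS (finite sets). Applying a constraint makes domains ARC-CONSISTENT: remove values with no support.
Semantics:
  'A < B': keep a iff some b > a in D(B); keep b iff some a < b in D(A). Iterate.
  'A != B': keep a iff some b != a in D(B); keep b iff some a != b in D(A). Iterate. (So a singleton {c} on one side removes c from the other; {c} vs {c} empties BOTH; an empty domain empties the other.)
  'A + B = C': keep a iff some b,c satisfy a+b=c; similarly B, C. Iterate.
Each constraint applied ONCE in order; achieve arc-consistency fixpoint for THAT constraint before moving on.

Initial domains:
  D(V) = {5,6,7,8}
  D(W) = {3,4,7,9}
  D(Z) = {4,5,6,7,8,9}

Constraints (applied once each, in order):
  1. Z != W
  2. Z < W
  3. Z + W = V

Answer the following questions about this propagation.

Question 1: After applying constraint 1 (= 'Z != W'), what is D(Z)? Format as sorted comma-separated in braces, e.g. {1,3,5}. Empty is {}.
Constraint 1 (Z != W) on D(Z)={4,5,6,7,8,9} D(W)={3,4,7,9}: no change
So after constraint 1: D(Z) = {4,5,6,7,8,9}

Answer: {4,5,6,7,8,9}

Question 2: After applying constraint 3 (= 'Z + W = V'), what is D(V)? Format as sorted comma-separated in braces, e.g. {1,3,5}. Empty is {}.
Answer: {}

Derivation:
Constraint 1 (Z != W) on D(Z)={4,5,6,7,8,9} D(W)={3,4,7,9}: no change
Constraint 2 (Z < W) on D(Z)={4,5,6,7,8,9} D(W)={3,4,7,9}: Z {4,5,6,7,8,9}->{4,5,6,7,8}; W {3,4,7,9}->{7,9}
Constraint 3 (Z + W = V) on D(Z)={4,5,6,7,8} D(W)={7,9} D(V)={5,6,7,8}: Z {4,5,6,7,8}->{}; W {7,9}->{}; V {5,6,7,8}->{}
So after constraint 3: D(V) = {}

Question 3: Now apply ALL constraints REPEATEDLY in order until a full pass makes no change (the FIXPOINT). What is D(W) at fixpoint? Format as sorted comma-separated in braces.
pass 0 (initial): D(W)={3,4,7,9}
pass 1: V {5,6,7,8}->{}; W {3,4,7,9}->{}; Z {4,5,6,7,8,9}->{}
pass 2: no change
Fixpoint after 2 passes: D(W) = {}

Answer: {}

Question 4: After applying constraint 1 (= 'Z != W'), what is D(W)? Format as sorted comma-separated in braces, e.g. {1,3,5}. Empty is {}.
Answer: {3,4,7,9}

Derivation:
Constraint 1 (Z != W) on D(Z)={4,5,6,7,8,9} D(W)={3,4,7,9}: no change
So after constraint 1: D(W) = {3,4,7,9}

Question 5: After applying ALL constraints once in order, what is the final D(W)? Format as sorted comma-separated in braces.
Constraint 1 (Z != W) on D(Z)={4,5,6,7,8,9} D(W)={3,4,7,9}: no change
Constraint 2 (Z < W) on D(Z)={4,5,6,7,8,9} D(W)={3,4,7,9}: Z {4,5,6,7,8,9}->{4,5,6,7,8}; W {3,4,7,9}->{7,9}
Constraint 3 (Z + W = V) on D(Z)={4,5,6,7,8} D(W)={7,9} D(V)={5,6,7,8}: Z {4,5,6,7,8}->{}; W {7,9}->{}; V {5,6,7,8}->{}
So after all 3 constraints: D(W) = {}

Answer: {}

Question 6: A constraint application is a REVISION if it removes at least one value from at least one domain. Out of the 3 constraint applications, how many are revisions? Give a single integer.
Answer: 2

Derivation:
Constraint 1 (Z != W) on D(Z)={4,5,6,7,8,9} D(W)={3,4,7,9}: no change => not a revision
Constraint 2 (Z < W) on D(Z)={4,5,6,7,8,9} D(W)={3,4,7,9}: Z {4,5,6,7,8,9}->{4,5,6,7,8}; W {3,4,7,9}->{7,9} => REVISION
Constraint 3 (Z + W = V) on D(Z)={4,5,6,7,8} D(W)={7,9} D(V)={5,6,7,8}: Z {4,5,6,7,8}->{}; W {7,9}->{}; V {5,6,7,8}->{} => REVISION
Total revisions = 2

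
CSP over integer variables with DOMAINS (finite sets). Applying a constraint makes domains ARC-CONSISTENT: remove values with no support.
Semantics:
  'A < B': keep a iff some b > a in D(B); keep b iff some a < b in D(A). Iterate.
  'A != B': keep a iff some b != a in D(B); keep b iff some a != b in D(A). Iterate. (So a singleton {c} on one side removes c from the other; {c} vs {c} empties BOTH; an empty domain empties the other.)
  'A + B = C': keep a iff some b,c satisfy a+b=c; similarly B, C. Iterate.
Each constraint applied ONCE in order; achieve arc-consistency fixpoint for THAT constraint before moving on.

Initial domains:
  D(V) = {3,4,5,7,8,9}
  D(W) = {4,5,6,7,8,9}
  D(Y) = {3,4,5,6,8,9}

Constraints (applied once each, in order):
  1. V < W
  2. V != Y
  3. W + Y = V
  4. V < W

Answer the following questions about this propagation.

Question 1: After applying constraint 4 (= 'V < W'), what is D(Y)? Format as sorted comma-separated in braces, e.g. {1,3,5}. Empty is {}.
Constraint 1 (V < W) on D(V)={3,4,5,7,8,9} D(W)={4,5,6,7,8,9}: V {3,4,5,7,8,9}->{3,4,5,7,8}
Constraint 2 (V != Y) on D(V)={3,4,5,7,8} D(Y)={3,4,5,6,8,9}: no change
Constraint 3 (W + Y = V) on D(W)={4,5,6,7,8,9} D(Y)={3,4,5,6,8,9} D(V)={3,4,5,7,8}: W {4,5,6,7,8,9}->{4,5}; Y {3,4,5,6,8,9}->{3,4}; V {3,4,5,7,8}->{7,8}
Constraint 4 (V < W) on D(V)={7,8} D(W)={4,5}: V {7,8}->{}; W {4,5}->{}
So after constraint 4: D(Y) = {3,4}

Answer: {3,4}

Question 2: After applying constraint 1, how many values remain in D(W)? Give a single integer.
Constraint 1 (V < W) on D(V)={3,4,5,7,8,9} D(W)={4,5,6,7,8,9}: V {3,4,5,7,8,9}->{3,4,5,7,8}
So after constraint 1: D(W)={4,5,6,7,8,9}, size = 6

Answer: 6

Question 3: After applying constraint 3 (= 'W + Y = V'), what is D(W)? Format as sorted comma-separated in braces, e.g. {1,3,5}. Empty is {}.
Answer: {4,5}

Derivation:
Constraint 1 (V < W) on D(V)={3,4,5,7,8,9} D(W)={4,5,6,7,8,9}: V {3,4,5,7,8,9}->{3,4,5,7,8}
Constraint 2 (V != Y) on D(V)={3,4,5,7,8} D(Y)={3,4,5,6,8,9}: no change
Constraint 3 (W + Y = V) on D(W)={4,5,6,7,8,9} D(Y)={3,4,5,6,8,9} D(V)={3,4,5,7,8}: W {4,5,6,7,8,9}->{4,5}; Y {3,4,5,6,8,9}->{3,4}; V {3,4,5,7,8}->{7,8}
So after constraint 3: D(W) = {4,5}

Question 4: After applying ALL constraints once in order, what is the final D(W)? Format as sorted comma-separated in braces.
Answer: {}

Derivation:
Constraint 1 (V < W) on D(V)={3,4,5,7,8,9} D(W)={4,5,6,7,8,9}: V {3,4,5,7,8,9}->{3,4,5,7,8}
Constraint 2 (V != Y) on D(V)={3,4,5,7,8} D(Y)={3,4,5,6,8,9}: no change
Constraint 3 (W + Y = V) on D(W)={4,5,6,7,8,9} D(Y)={3,4,5,6,8,9} D(V)={3,4,5,7,8}: W {4,5,6,7,8,9}->{4,5}; Y {3,4,5,6,8,9}->{3,4}; V {3,4,5,7,8}->{7,8}
Constraint 4 (V < W) on D(V)={7,8} D(W)={4,5}: V {7,8}->{}; W {4,5}->{}
So after all 4 constraints: D(W) = {}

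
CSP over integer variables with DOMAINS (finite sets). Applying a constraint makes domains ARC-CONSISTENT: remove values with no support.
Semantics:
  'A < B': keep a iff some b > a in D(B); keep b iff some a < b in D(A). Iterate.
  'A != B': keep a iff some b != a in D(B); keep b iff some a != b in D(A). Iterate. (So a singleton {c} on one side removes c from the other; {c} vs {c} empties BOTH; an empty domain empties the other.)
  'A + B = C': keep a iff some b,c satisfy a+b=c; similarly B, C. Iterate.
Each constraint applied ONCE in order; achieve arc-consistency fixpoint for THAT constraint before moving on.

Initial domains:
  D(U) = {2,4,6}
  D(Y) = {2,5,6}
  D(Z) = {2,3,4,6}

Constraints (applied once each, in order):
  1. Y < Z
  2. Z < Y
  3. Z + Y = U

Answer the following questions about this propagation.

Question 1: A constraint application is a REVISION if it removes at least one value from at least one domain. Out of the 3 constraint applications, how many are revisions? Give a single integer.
Constraint 1 (Y < Z) on D(Y)={2,5,6} D(Z)={2,3,4,6}: Y {2,5,6}->{2,5}; Z {2,3,4,6}->{3,4,6} => REVISION
Constraint 2 (Z < Y) on D(Z)={3,4,6} D(Y)={2,5}: Z {3,4,6}->{3,4}; Y {2,5}->{5} => REVISION
Constraint 3 (Z + Y = U) on D(Z)={3,4} D(Y)={5} D(U)={2,4,6}: Z {3,4}->{}; Y {5}->{}; U {2,4,6}->{} => REVISION
Total revisions = 3

Answer: 3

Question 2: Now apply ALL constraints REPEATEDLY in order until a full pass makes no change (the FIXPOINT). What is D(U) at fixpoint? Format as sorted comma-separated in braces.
pass 0 (initial): D(U)={2,4,6}
pass 1: U {2,4,6}->{}; Y {2,5,6}->{}; Z {2,3,4,6}->{}
pass 2: no change
Fixpoint after 2 passes: D(U) = {}

Answer: {}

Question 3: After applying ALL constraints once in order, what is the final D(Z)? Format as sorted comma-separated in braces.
Answer: {}

Derivation:
Constraint 1 (Y < Z) on D(Y)={2,5,6} D(Z)={2,3,4,6}: Y {2,5,6}->{2,5}; Z {2,3,4,6}->{3,4,6}
Constraint 2 (Z < Y) on D(Z)={3,4,6} D(Y)={2,5}: Z {3,4,6}->{3,4}; Y {2,5}->{5}
Constraint 3 (Z + Y = U) on D(Z)={3,4} D(Y)={5} D(U)={2,4,6}: Z {3,4}->{}; Y {5}->{}; U {2,4,6}->{}
So after all 3 constraints: D(Z) = {}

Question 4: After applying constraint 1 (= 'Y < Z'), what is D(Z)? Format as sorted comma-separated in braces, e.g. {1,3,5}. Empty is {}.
Answer: {3,4,6}

Derivation:
Constraint 1 (Y < Z) on D(Y)={2,5,6} D(Z)={2,3,4,6}: Y {2,5,6}->{2,5}; Z {2,3,4,6}->{3,4,6}
So after constraint 1: D(Z) = {3,4,6}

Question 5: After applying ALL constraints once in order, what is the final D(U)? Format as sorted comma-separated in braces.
Answer: {}

Derivation:
Constraint 1 (Y < Z) on D(Y)={2,5,6} D(Z)={2,3,4,6}: Y {2,5,6}->{2,5}; Z {2,3,4,6}->{3,4,6}
Constraint 2 (Z < Y) on D(Z)={3,4,6} D(Y)={2,5}: Z {3,4,6}->{3,4}; Y {2,5}->{5}
Constraint 3 (Z + Y = U) on D(Z)={3,4} D(Y)={5} D(U)={2,4,6}: Z {3,4}->{}; Y {5}->{}; U {2,4,6}->{}
So after all 3 constraints: D(U) = {}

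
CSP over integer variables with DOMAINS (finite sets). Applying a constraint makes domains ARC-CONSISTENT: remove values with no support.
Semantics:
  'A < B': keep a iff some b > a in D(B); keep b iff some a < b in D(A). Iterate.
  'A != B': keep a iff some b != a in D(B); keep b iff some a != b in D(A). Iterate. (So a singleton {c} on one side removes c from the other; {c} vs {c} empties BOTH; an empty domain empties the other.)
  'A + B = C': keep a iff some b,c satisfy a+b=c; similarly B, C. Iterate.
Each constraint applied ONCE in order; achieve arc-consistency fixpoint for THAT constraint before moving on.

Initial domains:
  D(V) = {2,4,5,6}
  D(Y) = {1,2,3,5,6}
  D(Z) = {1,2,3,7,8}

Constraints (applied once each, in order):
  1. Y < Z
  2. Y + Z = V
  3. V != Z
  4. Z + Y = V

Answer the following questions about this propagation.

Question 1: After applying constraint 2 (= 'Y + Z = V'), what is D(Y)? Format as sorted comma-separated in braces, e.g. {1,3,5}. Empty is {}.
Constraint 1 (Y < Z) on D(Y)={1,2,3,5,6} D(Z)={1,2,3,7,8}: Z {1,2,3,7,8}->{2,3,7,8}
Constraint 2 (Y + Z = V) on D(Y)={1,2,3,5,6} D(Z)={2,3,7,8} D(V)={2,4,5,6}: Y {1,2,3,5,6}->{1,2,3}; Z {2,3,7,8}->{2,3}; V {2,4,5,6}->{4,5,6}
So after constraint 2: D(Y) = {1,2,3}

Answer: {1,2,3}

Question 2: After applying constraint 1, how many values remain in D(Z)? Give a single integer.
Answer: 4

Derivation:
Constraint 1 (Y < Z) on D(Y)={1,2,3,5,6} D(Z)={1,2,3,7,8}: Z {1,2,3,7,8}->{2,3,7,8}
So after constraint 1: D(Z)={2,3,7,8}, size = 4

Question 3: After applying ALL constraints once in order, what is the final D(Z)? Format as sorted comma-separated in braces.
Answer: {2,3}

Derivation:
Constraint 1 (Y < Z) on D(Y)={1,2,3,5,6} D(Z)={1,2,3,7,8}: Z {1,2,3,7,8}->{2,3,7,8}
Constraint 2 (Y + Z = V) on D(Y)={1,2,3,5,6} D(Z)={2,3,7,8} D(V)={2,4,5,6}: Y {1,2,3,5,6}->{1,2,3}; Z {2,3,7,8}->{2,3}; V {2,4,5,6}->{4,5,6}
Constraint 3 (V != Z) on D(V)={4,5,6} D(Z)={2,3}: no change
Constraint 4 (Z + Y = V) on D(Z)={2,3} D(Y)={1,2,3} D(V)={4,5,6}: no change
So after all 4 constraints: D(Z) = {2,3}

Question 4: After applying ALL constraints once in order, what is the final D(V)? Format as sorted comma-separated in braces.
Constraint 1 (Y < Z) on D(Y)={1,2,3,5,6} D(Z)={1,2,3,7,8}: Z {1,2,3,7,8}->{2,3,7,8}
Constraint 2 (Y + Z = V) on D(Y)={1,2,3,5,6} D(Z)={2,3,7,8} D(V)={2,4,5,6}: Y {1,2,3,5,6}->{1,2,3}; Z {2,3,7,8}->{2,3}; V {2,4,5,6}->{4,5,6}
Constraint 3 (V != Z) on D(V)={4,5,6} D(Z)={2,3}: no change
Constraint 4 (Z + Y = V) on D(Z)={2,3} D(Y)={1,2,3} D(V)={4,5,6}: no change
So after all 4 constraints: D(V) = {4,5,6}

Answer: {4,5,6}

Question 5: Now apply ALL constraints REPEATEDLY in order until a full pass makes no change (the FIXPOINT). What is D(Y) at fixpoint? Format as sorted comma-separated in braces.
pass 0 (initial): D(Y)={1,2,3,5,6}
pass 1: V {2,4,5,6}->{4,5,6}; Y {1,2,3,5,6}->{1,2,3}; Z {1,2,3,7,8}->{2,3}
pass 2: V {4,5,6}->{4,5}; Y {1,2,3}->{1,2}
pass 3: no change
Fixpoint after 3 passes: D(Y) = {1,2}

Answer: {1,2}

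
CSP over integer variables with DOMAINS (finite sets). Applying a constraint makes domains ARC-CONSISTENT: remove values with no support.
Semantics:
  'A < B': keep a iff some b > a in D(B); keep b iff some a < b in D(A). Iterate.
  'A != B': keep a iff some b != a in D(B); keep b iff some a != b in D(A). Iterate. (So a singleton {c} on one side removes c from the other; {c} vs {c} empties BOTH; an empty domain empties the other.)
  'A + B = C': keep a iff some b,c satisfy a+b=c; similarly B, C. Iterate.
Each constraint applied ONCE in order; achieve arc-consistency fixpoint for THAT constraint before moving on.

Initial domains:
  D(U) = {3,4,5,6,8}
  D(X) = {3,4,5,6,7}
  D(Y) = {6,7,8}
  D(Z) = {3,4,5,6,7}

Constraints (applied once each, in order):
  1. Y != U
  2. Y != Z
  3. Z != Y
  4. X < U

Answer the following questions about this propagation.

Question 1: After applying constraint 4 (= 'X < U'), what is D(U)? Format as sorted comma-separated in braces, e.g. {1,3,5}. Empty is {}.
Answer: {4,5,6,8}

Derivation:
Constraint 1 (Y != U) on D(Y)={6,7,8} D(U)={3,4,5,6,8}: no change
Constraint 2 (Y != Z) on D(Y)={6,7,8} D(Z)={3,4,5,6,7}: no change
Constraint 3 (Z != Y) on D(Z)={3,4,5,6,7} D(Y)={6,7,8}: no change
Constraint 4 (X < U) on D(X)={3,4,5,6,7} D(U)={3,4,5,6,8}: U {3,4,5,6,8}->{4,5,6,8}
So after constraint 4: D(U) = {4,5,6,8}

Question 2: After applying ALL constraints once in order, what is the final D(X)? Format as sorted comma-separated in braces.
Answer: {3,4,5,6,7}

Derivation:
Constraint 1 (Y != U) on D(Y)={6,7,8} D(U)={3,4,5,6,8}: no change
Constraint 2 (Y != Z) on D(Y)={6,7,8} D(Z)={3,4,5,6,7}: no change
Constraint 3 (Z != Y) on D(Z)={3,4,5,6,7} D(Y)={6,7,8}: no change
Constraint 4 (X < U) on D(X)={3,4,5,6,7} D(U)={3,4,5,6,8}: U {3,4,5,6,8}->{4,5,6,8}
So after all 4 constraints: D(X) = {3,4,5,6,7}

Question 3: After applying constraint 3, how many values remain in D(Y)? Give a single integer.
Constraint 1 (Y != U) on D(Y)={6,7,8} D(U)={3,4,5,6,8}: no change
Constraint 2 (Y != Z) on D(Y)={6,7,8} D(Z)={3,4,5,6,7}: no change
Constraint 3 (Z != Y) on D(Z)={3,4,5,6,7} D(Y)={6,7,8}: no change
So after constraint 3: D(Y)={6,7,8}, size = 3

Answer: 3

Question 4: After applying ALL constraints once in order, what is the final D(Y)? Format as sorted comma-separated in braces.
Constraint 1 (Y != U) on D(Y)={6,7,8} D(U)={3,4,5,6,8}: no change
Constraint 2 (Y != Z) on D(Y)={6,7,8} D(Z)={3,4,5,6,7}: no change
Constraint 3 (Z != Y) on D(Z)={3,4,5,6,7} D(Y)={6,7,8}: no change
Constraint 4 (X < U) on D(X)={3,4,5,6,7} D(U)={3,4,5,6,8}: U {3,4,5,6,8}->{4,5,6,8}
So after all 4 constraints: D(Y) = {6,7,8}

Answer: {6,7,8}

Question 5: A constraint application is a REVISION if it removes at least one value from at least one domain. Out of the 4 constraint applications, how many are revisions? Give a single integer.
Answer: 1

Derivation:
Constraint 1 (Y != U) on D(Y)={6,7,8} D(U)={3,4,5,6,8}: no change => not a revision
Constraint 2 (Y != Z) on D(Y)={6,7,8} D(Z)={3,4,5,6,7}: no change => not a revision
Constraint 3 (Z != Y) on D(Z)={3,4,5,6,7} D(Y)={6,7,8}: no change => not a revision
Constraint 4 (X < U) on D(X)={3,4,5,6,7} D(U)={3,4,5,6,8}: U {3,4,5,6,8}->{4,5,6,8} => REVISION
Total revisions = 1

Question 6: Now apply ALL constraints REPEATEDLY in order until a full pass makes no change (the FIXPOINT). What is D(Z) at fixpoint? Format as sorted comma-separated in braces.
Answer: {3,4,5,6,7}

Derivation:
pass 0 (initial): D(Z)={3,4,5,6,7}
pass 1: U {3,4,5,6,8}->{4,5,6,8}
pass 2: no change
Fixpoint after 2 passes: D(Z) = {3,4,5,6,7}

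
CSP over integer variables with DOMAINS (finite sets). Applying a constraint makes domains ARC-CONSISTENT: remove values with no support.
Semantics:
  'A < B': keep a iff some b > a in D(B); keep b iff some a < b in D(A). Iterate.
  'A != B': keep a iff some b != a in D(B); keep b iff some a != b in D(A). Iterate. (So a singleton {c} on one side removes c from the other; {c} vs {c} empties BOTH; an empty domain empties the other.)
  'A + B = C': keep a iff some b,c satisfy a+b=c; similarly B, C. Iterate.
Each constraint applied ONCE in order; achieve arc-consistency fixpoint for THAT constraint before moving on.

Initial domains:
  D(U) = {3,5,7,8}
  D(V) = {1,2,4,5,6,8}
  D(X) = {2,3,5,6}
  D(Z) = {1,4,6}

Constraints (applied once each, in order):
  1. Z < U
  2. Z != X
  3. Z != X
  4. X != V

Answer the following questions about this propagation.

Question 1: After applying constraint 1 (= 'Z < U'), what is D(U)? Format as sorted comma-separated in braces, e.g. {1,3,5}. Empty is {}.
Constraint 1 (Z < U) on D(Z)={1,4,6} D(U)={3,5,7,8}: no change
So after constraint 1: D(U) = {3,5,7,8}

Answer: {3,5,7,8}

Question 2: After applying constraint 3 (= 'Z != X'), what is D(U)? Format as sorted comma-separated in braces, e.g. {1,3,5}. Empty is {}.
Constraint 1 (Z < U) on D(Z)={1,4,6} D(U)={3,5,7,8}: no change
Constraint 2 (Z != X) on D(Z)={1,4,6} D(X)={2,3,5,6}: no change
Constraint 3 (Z != X) on D(Z)={1,4,6} D(X)={2,3,5,6}: no change
So after constraint 3: D(U) = {3,5,7,8}

Answer: {3,5,7,8}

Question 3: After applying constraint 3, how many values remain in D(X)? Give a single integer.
Constraint 1 (Z < U) on D(Z)={1,4,6} D(U)={3,5,7,8}: no change
Constraint 2 (Z != X) on D(Z)={1,4,6} D(X)={2,3,5,6}: no change
Constraint 3 (Z != X) on D(Z)={1,4,6} D(X)={2,3,5,6}: no change
So after constraint 3: D(X)={2,3,5,6}, size = 4

Answer: 4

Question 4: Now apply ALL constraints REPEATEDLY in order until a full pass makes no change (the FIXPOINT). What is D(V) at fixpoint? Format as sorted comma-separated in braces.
Answer: {1,2,4,5,6,8}

Derivation:
pass 0 (initial): D(V)={1,2,4,5,6,8}
pass 1: no change
Fixpoint after 1 passes: D(V) = {1,2,4,5,6,8}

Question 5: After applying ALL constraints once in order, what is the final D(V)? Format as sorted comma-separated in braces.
Answer: {1,2,4,5,6,8}

Derivation:
Constraint 1 (Z < U) on D(Z)={1,4,6} D(U)={3,5,7,8}: no change
Constraint 2 (Z != X) on D(Z)={1,4,6} D(X)={2,3,5,6}: no change
Constraint 3 (Z != X) on D(Z)={1,4,6} D(X)={2,3,5,6}: no change
Constraint 4 (X != V) on D(X)={2,3,5,6} D(V)={1,2,4,5,6,8}: no change
So after all 4 constraints: D(V) = {1,2,4,5,6,8}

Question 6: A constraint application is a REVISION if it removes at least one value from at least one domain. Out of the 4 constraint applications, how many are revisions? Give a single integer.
Constraint 1 (Z < U) on D(Z)={1,4,6} D(U)={3,5,7,8}: no change => not a revision
Constraint 2 (Z != X) on D(Z)={1,4,6} D(X)={2,3,5,6}: no change => not a revision
Constraint 3 (Z != X) on D(Z)={1,4,6} D(X)={2,3,5,6}: no change => not a revision
Constraint 4 (X != V) on D(X)={2,3,5,6} D(V)={1,2,4,5,6,8}: no change => not a revision
Total revisions = 0

Answer: 0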